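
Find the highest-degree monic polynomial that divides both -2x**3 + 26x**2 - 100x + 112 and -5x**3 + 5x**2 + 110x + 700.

By polynomial division,
  -2x**3 + 26x**2 - 100x + 112 = (2/5)(-5x**3 + 5x**2 + 110x + 700) + (24x**2 - 144x - 168)
  -5x**3 + 5x**2 + 110x + 700 = (-(5/24)x - 25/24)(24x**2 - 144x - 168) + (-75x + 525)
  24x**2 - 144x - 168 = (-(8/25)x - 8/25)(-75x + 525) + (0)
Last nonzero remainder: -75x + 525. Dividing through by -75 gives the monic gcd x - 7.

x - 7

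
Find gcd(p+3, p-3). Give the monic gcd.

1

Euclidean algorithm in ℚ[p]:
  p+3 = (p-3) + (6)
  p-3 = ((1/6)p-1/2)(6) + (0)
The last nonzero remainder is the constant 6, so the polynomials are coprime and gcd = 1.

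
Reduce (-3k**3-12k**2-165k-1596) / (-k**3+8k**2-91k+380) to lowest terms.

Apply the Euclidean algorithm:
  -3k**3-12k**2-165k-1596 = (3)(-k**3+8k**2-91k+380) + (-36k**2+108k-2736)
  -k**3+8k**2-91k+380 = ((1/36)k-5/36)(-36k**2+108k-2736) + (0)
Last nonzero remainder: -36k**2+108k-2736. Dividing through by -36 gives the monic gcd k**2-3k+76.
Cancel k**2-3k+76 from numerator and denominator to get the reduced form.

(3k+21)/(k-5)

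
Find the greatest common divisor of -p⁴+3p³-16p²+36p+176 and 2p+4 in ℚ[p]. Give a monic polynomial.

p+2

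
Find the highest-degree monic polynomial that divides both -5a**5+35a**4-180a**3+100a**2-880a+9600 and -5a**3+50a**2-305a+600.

Repeated division with remainder:
  -5a**5+35a**4-180a**3+100a**2-880a+9600 = (a**2+3a+5)(-5a**3+50a**2-305a+600) + (165a**2-1155a+6600)
  -5a**3+50a**2-305a+600 = (-(1/33)a+1/11)(165a**2-1155a+6600) + (0)
Last nonzero remainder: 165a**2-1155a+6600. Dividing through by 165 gives the monic gcd a**2-7a+40.

a**2-7a+40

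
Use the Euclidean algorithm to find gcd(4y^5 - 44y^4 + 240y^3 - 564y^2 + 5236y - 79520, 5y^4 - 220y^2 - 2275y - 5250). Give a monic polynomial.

By polynomial division,
  4y^5 - 44y^4 + 240y^3 - 564y^2 + 5236y - 79520 = ((4/5)y - 44/5)(5y^4 - 220y^2 - 2275y - 5250) + (416y^3 - 680y^2 - 10584y - 125720)
  5y^4 - 220y^2 - 2275y - 5250 = ((5/416)y + 425/21632)(416y^3 - 680y^2 - 10584y - 125720) + (-(214775/2704)y^2 - (1503425/2704)y - 7517125/2704)
  416y^3 - 680y^2 - 10584y - 125720 = (-(1124864/214775)y + 9712768/214775)(-(214775/2704)y^2 - (1503425/2704)y - 7517125/2704) + (0)
Last nonzero remainder: -(214775/2704)y^2 - (1503425/2704)y - 7517125/2704. Dividing through by -214775/2704 gives the monic gcd y^2 + 7y + 35.

y^2 + 7y + 35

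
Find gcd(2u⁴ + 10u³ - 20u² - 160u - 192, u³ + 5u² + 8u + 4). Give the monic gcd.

Repeated division with remainder:
  2u⁴ + 10u³ - 20u² - 160u - 192 = (2u)(u³ + 5u² + 8u + 4) + (-36u² - 168u - 192)
  u³ + 5u² + 8u + 4 = (-(1/36)u - 1/108)(-36u² - 168u - 192) + ((10/9)u + 20/9)
  -36u² - 168u - 192 = (-(162/5)u - 432/5)((10/9)u + 20/9) + (0)
Last nonzero remainder: (10/9)u + 20/9. Dividing through by 10/9 gives the monic gcd u + 2.

u + 2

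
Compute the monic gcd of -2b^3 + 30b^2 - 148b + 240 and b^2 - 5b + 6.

By polynomial division,
  -2b^3 + 30b^2 - 148b + 240 = (-2b + 20)(b^2 - 5b + 6) + (-36b + 120)
  b^2 - 5b + 6 = (-(1/36)b + 5/108)(-36b + 120) + (4/9)
  -36b + 120 = (-81b + 270)(4/9) + (0)
The last nonzero remainder is the constant 4/9, so the polynomials are coprime and gcd = 1.

1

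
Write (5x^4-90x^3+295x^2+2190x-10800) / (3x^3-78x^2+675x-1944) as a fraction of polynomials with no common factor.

(5x^2-5x-150)/(3x-27)

Repeated division with remainder:
  5x^4-90x^3+295x^2+2190x-10800 = ((5/3)x+40/3)(3x^3-78x^2+675x-1944) + (210x^2-3570x+15120)
  3x^3-78x^2+675x-1944 = ((1/70)x-9/70)(210x^2-3570x+15120) + (0)
Last nonzero remainder: 210x^2-3570x+15120. Dividing through by 210 gives the monic gcd x^2-17x+72.
Cancel x^2-17x+72 from numerator and denominator to get the reduced form.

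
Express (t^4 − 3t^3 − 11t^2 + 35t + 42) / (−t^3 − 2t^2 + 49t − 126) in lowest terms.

By polynomial division,
  t^4 − 3t^3 − 11t^2 + 35t + 42 = (−t + 5)(−t^3 − 2t^2 + 49t − 126) + (48t^2 − 336t + 672)
  −t^3 − 2t^2 + 49t − 126 = (−(1/48)t − 3/16)(48t^2 − 336t + 672) + (0)
Last nonzero remainder: 48t^2 − 336t + 672. Dividing through by 48 gives the monic gcd t^2 − 7t + 14.
Cancel t^2 − 7t + 14 from numerator and denominator to get the reduced form.

(−t^2 − 4t − 3)/(t + 9)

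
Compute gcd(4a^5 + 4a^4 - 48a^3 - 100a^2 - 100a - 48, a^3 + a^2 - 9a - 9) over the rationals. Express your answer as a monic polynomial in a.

By polynomial division,
  4a^5 + 4a^4 - 48a^3 - 100a^2 - 100a - 48 = (4a^2 - 12)(a^3 + a^2 - 9a - 9) + (-52a^2 - 208a - 156)
  a^3 + a^2 - 9a - 9 = (-(1/52)a + 3/52)(-52a^2 - 208a - 156) + (0)
Last nonzero remainder: -52a^2 - 208a - 156. Dividing through by -52 gives the monic gcd a^2 + 4a + 3.

a^2 + 4a + 3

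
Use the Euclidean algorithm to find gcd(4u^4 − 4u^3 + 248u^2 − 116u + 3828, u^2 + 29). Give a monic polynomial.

Repeated division with remainder:
  4u^4 − 4u^3 + 248u^2 − 116u + 3828 = (4u^2 − 4u + 132)(u^2 + 29) + (0)
The last nonzero remainder u^2 + 29 is already monic.

u^2 + 29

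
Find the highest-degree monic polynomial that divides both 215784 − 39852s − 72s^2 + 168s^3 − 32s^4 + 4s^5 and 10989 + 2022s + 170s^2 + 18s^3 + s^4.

Euclidean algorithm in ℚ[s]:
  4s^5 − 32s^4 + 168s^3 − 72s^2 − 39852s + 215784 = (4s − 104)(s^4 + 18s^3 + 170s^2 + 2022s + 10989) + (1360s^3 + 9520s^2 + 126480s + 1358640)
  s^4 + 18s^3 + 170s^2 + 2022s + 10989 = ((1/1360)s + 11/1360)(1360s^3 + 9520s^2 + 126480s + 1358640) + (0)
Last nonzero remainder: 1360s^3 + 9520s^2 + 126480s + 1358640. Dividing through by 1360 gives the monic gcd s^3 + 7s^2 + 93s + 999.

999 + 93s + 7s^2 + s^3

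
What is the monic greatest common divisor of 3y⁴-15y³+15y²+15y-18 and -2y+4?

y-2

By polynomial division,
  3y⁴-15y³+15y²+15y-18 = (-(3/2)y³+(9/2)y²+(3/2)y-9/2)(-2y+4) + (0)
Last nonzero remainder: -2y+4. Dividing through by -2 gives the monic gcd y-2.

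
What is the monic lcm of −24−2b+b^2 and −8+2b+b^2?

48−20b−4b^2+b^3

Apply the Euclidean algorithm:
  b^2−2b−24 = (b^2+2b−8) + (−4b−16)
  b^2+2b−8 = (−(1/4)b+1/2)(−4b−16) + (0)
Last nonzero remainder: −4b−16. Dividing through by −4 gives the monic gcd b+4.
Then lcm(f, g) = f·g / gcd(f, g); expanding and making the result monic gives the answer.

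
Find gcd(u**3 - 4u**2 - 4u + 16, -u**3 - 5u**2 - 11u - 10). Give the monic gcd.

u + 2

Repeated division with remainder:
  u**3 - 4u**2 - 4u + 16 = (-1)(-u**3 - 5u**2 - 11u - 10) + (-9u**2 - 15u + 6)
  -u**3 - 5u**2 - 11u - 10 = ((1/9)u + 10/27)(-9u**2 - 15u + 6) + (-(55/9)u - 110/9)
  -9u**2 - 15u + 6 = ((81/55)u - 27/55)(-(55/9)u - 110/9) + (0)
Last nonzero remainder: -(55/9)u - 110/9. Dividing through by -55/9 gives the monic gcd u + 2.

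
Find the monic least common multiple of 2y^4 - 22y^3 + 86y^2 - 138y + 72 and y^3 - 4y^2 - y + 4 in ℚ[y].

y^5 - 10y^4 + 32y^3 - 26y^2 - 33y + 36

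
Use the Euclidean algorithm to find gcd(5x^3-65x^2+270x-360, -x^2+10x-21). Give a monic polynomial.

Repeated division with remainder:
  5x^3-65x^2+270x-360 = (-5x+15)(-x^2+10x-21) + (15x-45)
  -x^2+10x-21 = (-(1/15)x+7/15)(15x-45) + (0)
Last nonzero remainder: 15x-45. Dividing through by 15 gives the monic gcd x-3.

x-3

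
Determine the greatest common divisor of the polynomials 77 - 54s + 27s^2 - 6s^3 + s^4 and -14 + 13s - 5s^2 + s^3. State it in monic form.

7 - 3s + s^2

By polynomial division,
  s^4 - 6s^3 + 27s^2 - 54s + 77 = (s - 1)(s^3 - 5s^2 + 13s - 14) + (9s^2 - 27s + 63)
  s^3 - 5s^2 + 13s - 14 = ((1/9)s - 2/9)(9s^2 - 27s + 63) + (0)
Last nonzero remainder: 9s^2 - 27s + 63. Dividing through by 9 gives the monic gcd s^2 - 3s + 7.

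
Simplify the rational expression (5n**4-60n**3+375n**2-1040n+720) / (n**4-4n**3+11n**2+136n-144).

(5n-20)/(n+4)

Apply the Euclidean algorithm:
  5n**4-60n**3+375n**2-1040n+720 = (5)(n**4-4n**3+11n**2+136n-144) + (-40n**3+320n**2-1720n+1440)
  n**4-4n**3+11n**2+136n-144 = (-(1/40)n-1/10)(-40n**3+320n**2-1720n+1440) + (0)
Last nonzero remainder: -40n**3+320n**2-1720n+1440. Dividing through by -40 gives the monic gcd n**3-8n**2+43n-36.
Cancel n**3-8n**2+43n-36 from numerator and denominator to get the reduced form.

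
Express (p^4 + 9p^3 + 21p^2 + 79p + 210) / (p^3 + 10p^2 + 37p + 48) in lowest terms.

(p^3 + 6p^2 + 3p + 70)/(p^2 + 7p + 16)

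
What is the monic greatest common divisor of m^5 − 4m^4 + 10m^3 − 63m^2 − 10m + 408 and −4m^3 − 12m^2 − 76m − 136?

Euclidean algorithm in ℚ[m]:
  m^5 − 4m^4 + 10m^3 − 63m^2 − 10m + 408 = (−(1/4)m^2 + (7/4)m − 3)(−4m^3 − 12m^2 − 76m − 136) + (0)
Last nonzero remainder: −4m^3 − 12m^2 − 76m − 136. Dividing through by −4 gives the monic gcd m^3 + 3m^2 + 19m + 34.

m^3 + 3m^2 + 19m + 34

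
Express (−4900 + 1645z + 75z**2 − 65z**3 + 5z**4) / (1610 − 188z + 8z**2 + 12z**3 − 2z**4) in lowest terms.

Apply the Euclidean algorithm:
  5z**4 − 65z**3 + 75z**2 + 1645z − 4900 = (−5/2)(−2z**4 + 12z**3 + 8z**2 − 188z + 1610) + (−35z**3 + 95z**2 + 1175z − 875)
  −2z**4 + 12z**3 + 8z**2 − 188z + 1610 = ((2/35)z − 46/245)(−35z**3 + 95z**2 + 1175z − 875) + (−(2024/49)z**2 + (4048/49)z + 10120/7)
  −35z**3 + 95z**2 + 1175z − 875 = ((1715/2024)z − 1225/2024)(−(2024/49)z**2 + (4048/49)z + 10120/7) + (0)
Last nonzero remainder: −(2024/49)z**2 + (4048/49)z + 10120/7. Dividing through by −2024/49 gives the monic gcd z**2 − 2z − 35.
Cancel z**2 − 2z − 35 from numerator and denominator to get the reduced form.

(−140 + 55z − 5z**2)/(46 − 8z + 2z**2)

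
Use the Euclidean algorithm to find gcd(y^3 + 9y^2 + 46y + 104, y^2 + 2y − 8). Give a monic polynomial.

Apply the Euclidean algorithm:
  y^3 + 9y^2 + 46y + 104 = (y + 7)(y^2 + 2y − 8) + (40y + 160)
  y^2 + 2y − 8 = ((1/40)y − 1/20)(40y + 160) + (0)
Last nonzero remainder: 40y + 160. Dividing through by 40 gives the monic gcd y + 4.

y + 4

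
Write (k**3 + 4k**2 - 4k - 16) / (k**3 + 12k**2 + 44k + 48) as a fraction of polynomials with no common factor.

By polynomial division,
  k**3 + 4k**2 - 4k - 16 = (k**3 + 12k**2 + 44k + 48) + (-8k**2 - 48k - 64)
  k**3 + 12k**2 + 44k + 48 = (-(1/8)k - 3/4)(-8k**2 - 48k - 64) + (0)
Last nonzero remainder: -8k**2 - 48k - 64. Dividing through by -8 gives the monic gcd k**2 + 6k + 8.
Cancel k**2 + 6k + 8 from numerator and denominator to get the reduced form.

(k - 2)/(k + 6)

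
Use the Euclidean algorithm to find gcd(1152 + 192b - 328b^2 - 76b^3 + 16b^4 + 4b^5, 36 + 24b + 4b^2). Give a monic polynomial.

9 + 6b + b^2

By polynomial division,
  4b^5 + 16b^4 - 76b^3 - 328b^2 + 192b + 1152 = (b^3 - 2b^2 - 16b + 32)(4b^2 + 24b + 36) + (0)
Last nonzero remainder: 4b^2 + 24b + 36. Dividing through by 4 gives the monic gcd b^2 + 6b + 9.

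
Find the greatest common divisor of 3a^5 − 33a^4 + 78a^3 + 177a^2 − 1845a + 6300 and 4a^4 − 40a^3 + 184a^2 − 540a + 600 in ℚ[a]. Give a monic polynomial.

a^3 − 8a^2 + 30a − 75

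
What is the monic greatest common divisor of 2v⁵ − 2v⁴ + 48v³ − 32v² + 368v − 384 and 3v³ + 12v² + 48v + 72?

By polynomial division,
  2v⁵ − 2v⁴ + 48v³ − 32v² + 368v − 384 = ((2/3)v² − (10/3)v + 56/3)(3v³ + 12v² + 48v + 72) + (−144v² − 288v − 1728)
  3v³ + 12v² + 48v + 72 = (−(1/48)v − 1/24)(−144v² − 288v − 1728) + (0)
Last nonzero remainder: −144v² − 288v − 1728. Dividing through by −144 gives the monic gcd v² + 2v + 12.

v² + 2v + 12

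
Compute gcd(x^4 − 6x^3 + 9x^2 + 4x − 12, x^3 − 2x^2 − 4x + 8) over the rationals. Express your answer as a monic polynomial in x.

By polynomial division,
  x^4 − 6x^3 + 9x^2 + 4x − 12 = (x − 4)(x^3 − 2x^2 − 4x + 8) + (5x^2 − 20x + 20)
  x^3 − 2x^2 − 4x + 8 = ((1/5)x + 2/5)(5x^2 − 20x + 20) + (0)
Last nonzero remainder: 5x^2 − 20x + 20. Dividing through by 5 gives the monic gcd x^2 − 4x + 4.

x^2 − 4x + 4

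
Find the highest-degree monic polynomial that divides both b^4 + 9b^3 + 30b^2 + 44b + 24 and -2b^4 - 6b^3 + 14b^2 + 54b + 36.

b^2 + 5b + 6

Euclidean algorithm in ℚ[b]:
  b^4 + 9b^3 + 30b^2 + 44b + 24 = (-1/2)(-2b^4 - 6b^3 + 14b^2 + 54b + 36) + (6b^3 + 37b^2 + 71b + 42)
  -2b^4 - 6b^3 + 14b^2 + 54b + 36 = (-(1/3)b + 19/18)(6b^3 + 37b^2 + 71b + 42) + (-(25/18)b^2 - (125/18)b - 25/3)
  6b^3 + 37b^2 + 71b + 42 = (-(108/25)b - 126/25)(-(25/18)b^2 - (125/18)b - 25/3) + (0)
Last nonzero remainder: -(25/18)b^2 - (125/18)b - 25/3. Dividing through by -25/18 gives the monic gcd b^2 + 5b + 6.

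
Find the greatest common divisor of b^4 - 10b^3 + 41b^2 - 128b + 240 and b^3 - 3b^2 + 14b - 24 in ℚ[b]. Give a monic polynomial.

b^2 - b + 12

By polynomial division,
  b^4 - 10b^3 + 41b^2 - 128b + 240 = (b - 7)(b^3 - 3b^2 + 14b - 24) + (6b^2 - 6b + 72)
  b^3 - 3b^2 + 14b - 24 = ((1/6)b - 1/3)(6b^2 - 6b + 72) + (0)
Last nonzero remainder: 6b^2 - 6b + 72. Dividing through by 6 gives the monic gcd b^2 - b + 12.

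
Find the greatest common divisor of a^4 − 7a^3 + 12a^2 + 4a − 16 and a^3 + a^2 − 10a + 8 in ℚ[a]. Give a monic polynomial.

a − 2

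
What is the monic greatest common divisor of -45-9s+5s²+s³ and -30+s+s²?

1

Euclidean algorithm in ℚ[s]:
  s³+5s²-9s-45 = (s+4)(s²+s-30) + (17s+75)
  s²+s-30 = ((1/17)s-58/289)(17s+75) + (-4320/289)
  17s+75 = (-(4913/4320)s-1445/288)(-4320/289) + (0)
The last nonzero remainder is the constant -4320/289, so the polynomials are coprime and gcd = 1.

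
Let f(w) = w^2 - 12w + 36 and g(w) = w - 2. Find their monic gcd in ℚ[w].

Repeated division with remainder:
  w^2 - 12w + 36 = (w - 10)(w - 2) + (16)
  w - 2 = ((1/16)w - 1/8)(16) + (0)
The last nonzero remainder is the constant 16, so the polynomials are coprime and gcd = 1.

1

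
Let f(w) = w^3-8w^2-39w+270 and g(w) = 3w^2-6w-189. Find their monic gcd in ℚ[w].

w-9

By polynomial division,
  w^3-8w^2-39w+270 = ((1/3)w-2)(3w^2-6w-189) + (12w-108)
  3w^2-6w-189 = ((1/4)w+7/4)(12w-108) + (0)
Last nonzero remainder: 12w-108. Dividing through by 12 gives the monic gcd w-9.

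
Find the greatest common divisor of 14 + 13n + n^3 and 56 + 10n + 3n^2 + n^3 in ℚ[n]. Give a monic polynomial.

14 - n + n^2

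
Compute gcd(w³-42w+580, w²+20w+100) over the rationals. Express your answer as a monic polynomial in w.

Repeated division with remainder:
  w³-42w+580 = (w-20)(w²+20w+100) + (258w+2580)
  w²+20w+100 = ((1/258)w+5/129)(258w+2580) + (0)
Last nonzero remainder: 258w+2580. Dividing through by 258 gives the monic gcd w+10.

w+10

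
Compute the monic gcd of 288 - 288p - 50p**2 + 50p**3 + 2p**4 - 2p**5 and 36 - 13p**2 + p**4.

Repeated division with remainder:
  -2p**5 + 2p**4 + 50p**3 - 50p**2 - 288p + 288 = (-2p + 2)(p**4 - 13p**2 + 36) + (24p**3 - 24p**2 - 216p + 216)
  p**4 - 13p**2 + 36 = ((1/24)p + 1/24)(24p**3 - 24p**2 - 216p + 216) + (-3p**2 + 27)
  24p**3 - 24p**2 - 216p + 216 = (-8p + 8)(-3p**2 + 27) + (0)
Last nonzero remainder: -3p**2 + 27. Dividing through by -3 gives the monic gcd p**2 - 9.

-9 + p**2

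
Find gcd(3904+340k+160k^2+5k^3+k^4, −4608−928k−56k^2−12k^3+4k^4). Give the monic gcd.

32+2k+k^2

Repeated division with remainder:
  k^4+5k^3+160k^2+340k+3904 = (1/4)(4k^4−12k^3−56k^2−928k−4608) + (8k^3+174k^2+572k+5056)
  4k^4−12k^3−56k^2−928k−4608 = ((1/2)k−99/8)(8k^3+174k^2+572k+5056) + ((7245/4)k^2+(7245/2)k+57960)
  8k^3+174k^2+572k+5056 = ((32/7245)k+632/7245)((7245/4)k^2+(7245/2)k+57960) + (0)
Last nonzero remainder: (7245/4)k^2+(7245/2)k+57960. Dividing through by 7245/4 gives the monic gcd k^2+2k+32.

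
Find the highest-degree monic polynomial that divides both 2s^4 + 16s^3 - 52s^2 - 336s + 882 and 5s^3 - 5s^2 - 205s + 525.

Repeated division with remainder:
  2s^4 + 16s^3 - 52s^2 - 336s + 882 = ((2/5)s + 18/5)(5s^3 - 5s^2 - 205s + 525) + (48s^2 + 192s - 1008)
  5s^3 - 5s^2 - 205s + 525 = ((5/48)s - 25/48)(48s^2 + 192s - 1008) + (0)
Last nonzero remainder: 48s^2 + 192s - 1008. Dividing through by 48 gives the monic gcd s^2 + 4s - 21.

s^2 + 4s - 21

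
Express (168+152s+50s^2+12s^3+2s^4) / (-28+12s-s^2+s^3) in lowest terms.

Apply the Euclidean algorithm:
  2s^4+12s^3+50s^2+152s+168 = (2s+14)(s^3-s^2+12s-28) + (40s^2+40s+560)
  s^3-s^2+12s-28 = ((1/40)s-1/20)(40s^2+40s+560) + (0)
Last nonzero remainder: 40s^2+40s+560. Dividing through by 40 gives the monic gcd s^2+s+14.
Cancel s^2+s+14 from numerator and denominator to get the reduced form.

(12+10s+2s^2)/(-2+s)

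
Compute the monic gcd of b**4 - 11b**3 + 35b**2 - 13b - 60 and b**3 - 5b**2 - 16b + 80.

b**2 - 9b + 20

By polynomial division,
  b**4 - 11b**3 + 35b**2 - 13b - 60 = (b - 6)(b**3 - 5b**2 - 16b + 80) + (21b**2 - 189b + 420)
  b**3 - 5b**2 - 16b + 80 = ((1/21)b + 4/21)(21b**2 - 189b + 420) + (0)
Last nonzero remainder: 21b**2 - 189b + 420. Dividing through by 21 gives the monic gcd b**2 - 9b + 20.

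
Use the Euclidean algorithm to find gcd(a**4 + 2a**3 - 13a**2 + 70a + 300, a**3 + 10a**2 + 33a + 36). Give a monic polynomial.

a + 3

By polynomial division,
  a**4 + 2a**3 - 13a**2 + 70a + 300 = (a - 8)(a**3 + 10a**2 + 33a + 36) + (34a**2 + 298a + 588)
  a**3 + 10a**2 + 33a + 36 = ((1/34)a + 21/578)(34a**2 + 298a + 588) + ((1410/289)a + 4230/289)
  34a**2 + 298a + 588 = ((4913/705)a + 28322/705)((1410/289)a + 4230/289) + (0)
Last nonzero remainder: (1410/289)a + 4230/289. Dividing through by 1410/289 gives the monic gcd a + 3.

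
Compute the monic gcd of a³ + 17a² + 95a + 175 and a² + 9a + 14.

a + 7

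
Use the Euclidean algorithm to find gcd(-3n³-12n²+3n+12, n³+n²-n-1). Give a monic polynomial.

n²-1

Apply the Euclidean algorithm:
  -3n³-12n²+3n+12 = (-3)(n³+n²-n-1) + (-9n²+9)
  n³+n²-n-1 = (-(1/9)n-1/9)(-9n²+9) + (0)
Last nonzero remainder: -9n²+9. Dividing through by -9 gives the monic gcd n²-1.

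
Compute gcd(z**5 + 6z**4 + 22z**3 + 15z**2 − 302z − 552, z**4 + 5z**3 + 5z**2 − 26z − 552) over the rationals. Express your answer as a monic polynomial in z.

Apply the Euclidean algorithm:
  z**5 + 6z**4 + 22z**3 + 15z**2 − 302z − 552 = (z + 1)(z**4 + 5z**3 + 5z**2 − 26z − 552) + (12z**3 + 36z**2 + 276z)
  z**4 + 5z**3 + 5z**2 − 26z − 552 = ((1/12)z + 1/6)(12z**3 + 36z**2 + 276z) + (−24z**2 − 72z − 552)
  12z**3 + 36z**2 + 276z = (−(1/2)z)(−24z**2 − 72z − 552) + (0)
Last nonzero remainder: −24z**2 − 72z − 552. Dividing through by −24 gives the monic gcd z**2 + 3z + 23.

z**2 + 3z + 23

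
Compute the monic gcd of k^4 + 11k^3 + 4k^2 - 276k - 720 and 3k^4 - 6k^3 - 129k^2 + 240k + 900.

Euclidean algorithm in ℚ[k]:
  k^4 + 11k^3 + 4k^2 - 276k - 720 = (1/3)(3k^4 - 6k^3 - 129k^2 + 240k + 900) + (13k^3 + 47k^2 - 356k - 1020)
  3k^4 - 6k^3 - 129k^2 + 240k + 900 = ((3/13)k - 219/169)(13k^3 + 47k^2 - 356k - 1020) + ((2376/169)k^2 + (2376/169)k - 71280/169)
  13k^3 + 47k^2 - 356k - 1020 = ((2197/2376)k + 2873/1188)((2376/169)k^2 + (2376/169)k - 71280/169) + (0)
Last nonzero remainder: (2376/169)k^2 + (2376/169)k - 71280/169. Dividing through by 2376/169 gives the monic gcd k^2 + k - 30.

k^2 + k - 30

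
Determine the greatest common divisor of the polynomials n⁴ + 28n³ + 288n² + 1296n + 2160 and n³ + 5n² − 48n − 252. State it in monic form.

Repeated division with remainder:
  n⁴ + 28n³ + 288n² + 1296n + 2160 = (n + 23)(n³ + 5n² − 48n − 252) + (221n² + 2652n + 7956)
  n³ + 5n² − 48n − 252 = ((1/221)n − 7/221)(221n² + 2652n + 7956) + (0)
Last nonzero remainder: 221n² + 2652n + 7956. Dividing through by 221 gives the monic gcd n² + 12n + 36.

n² + 12n + 36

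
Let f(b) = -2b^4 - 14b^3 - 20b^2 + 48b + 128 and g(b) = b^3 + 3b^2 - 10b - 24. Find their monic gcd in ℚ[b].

By polynomial division,
  -2b^4 - 14b^3 - 20b^2 + 48b + 128 = (-2b - 8)(b^3 + 3b^2 - 10b - 24) + (-16b^2 - 80b - 64)
  b^3 + 3b^2 - 10b - 24 = (-(1/16)b + 1/8)(-16b^2 - 80b - 64) + (-4b - 16)
  -16b^2 - 80b - 64 = (4b + 4)(-4b - 16) + (0)
Last nonzero remainder: -4b - 16. Dividing through by -4 gives the monic gcd b + 4.

b + 4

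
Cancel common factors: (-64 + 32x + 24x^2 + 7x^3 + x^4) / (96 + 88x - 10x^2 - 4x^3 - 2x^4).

Apply the Euclidean algorithm:
  x^4 + 7x^3 + 24x^2 + 32x - 64 = (-1/2)(-2x^4 - 4x^3 - 10x^2 + 88x + 96) + (5x^3 + 19x^2 + 76x - 16)
  -2x^4 - 4x^3 - 10x^2 + 88x + 96 = (-(2/5)x + 18/25)(5x^3 + 19x^2 + 76x - 16) + ((168/25)x^2 + (672/25)x + 2688/25)
  5x^3 + 19x^2 + 76x - 16 = ((125/168)x - 25/168)((168/25)x^2 + (672/25)x + 2688/25) + (0)
Last nonzero remainder: (168/25)x^2 + (672/25)x + 2688/25. Dividing through by 168/25 gives the monic gcd x^2 + 4x + 16.
Cancel x^2 + 4x + 16 from numerator and denominator to get the reduced form.

(4 - 3x - x^2)/(-6 - 4x + 2x^2)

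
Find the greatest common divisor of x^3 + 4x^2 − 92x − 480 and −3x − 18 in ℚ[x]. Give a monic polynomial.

By polynomial division,
  x^3 + 4x^2 − 92x − 480 = (−(1/3)x^2 + (2/3)x + 80/3)(−3x − 18) + (0)
Last nonzero remainder: −3x − 18. Dividing through by −3 gives the monic gcd x + 6.

x + 6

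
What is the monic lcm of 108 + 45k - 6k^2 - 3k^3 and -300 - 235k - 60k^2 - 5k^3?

-720 - 624k - 131k^2 + 23k^3 + 11k^4 + k^5

Repeated division with remainder:
  -3k^3 - 6k^2 + 45k + 108 = (3/5)(-5k^3 - 60k^2 - 235k - 300) + (30k^2 + 186k + 288)
  -5k^3 - 60k^2 - 235k - 300 = (-(1/6)k - 29/30)(30k^2 + 186k + 288) + (-(36/5)k - 108/5)
  30k^2 + 186k + 288 = (-(25/6)k - 40/3)(-(36/5)k - 108/5) + (0)
Last nonzero remainder: -(36/5)k - 108/5. Dividing through by -36/5 gives the monic gcd k + 3.
Then lcm(f, g) = f·g / gcd(f, g); expanding and making the result monic gives the answer.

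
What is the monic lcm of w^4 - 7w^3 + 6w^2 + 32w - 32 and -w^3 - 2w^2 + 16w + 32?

By polynomial division,
  w^4 - 7w^3 + 6w^2 + 32w - 32 = (-w + 9)(-w^3 - 2w^2 + 16w + 32) + (40w^2 - 80w - 320)
  -w^3 - 2w^2 + 16w + 32 = (-(1/40)w - 1/10)(40w^2 - 80w - 320) + (0)
Last nonzero remainder: 40w^2 - 80w - 320. Dividing through by 40 gives the monic gcd w^2 - 2w - 8.
Then lcm(f, g) = f·g / gcd(f, g); expanding and making the result monic gives the answer.

w^5 - 3w^4 - 22w^3 + 56w^2 + 96w - 128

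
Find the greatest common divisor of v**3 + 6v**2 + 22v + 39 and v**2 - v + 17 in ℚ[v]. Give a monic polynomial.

Repeated division with remainder:
  v**3 + 6v**2 + 22v + 39 = (v + 7)(v**2 - v + 17) + (12v - 80)
  v**2 - v + 17 = ((1/12)v + 17/36)(12v - 80) + (493/9)
  12v - 80 = ((108/493)v - 720/493)(493/9) + (0)
The last nonzero remainder is the constant 493/9, so the polynomials are coprime and gcd = 1.

1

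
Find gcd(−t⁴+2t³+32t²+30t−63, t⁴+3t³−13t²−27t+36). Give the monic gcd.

Apply the Euclidean algorithm:
  −t⁴+2t³+32t²+30t−63 = (−1)(t⁴+3t³−13t²−27t+36) + (5t³+19t²+3t−27)
  t⁴+3t³−13t²−27t+36 = ((1/5)t−4/25)(5t³+19t²+3t−27) + (−(264/25)t²−(528/25)t+792/25)
  5t³+19t²+3t−27 = (−(125/264)t−75/88)(−(264/25)t²−(528/25)t+792/25) + (0)
Last nonzero remainder: −(264/25)t²−(528/25)t+792/25. Dividing through by −264/25 gives the monic gcd t²+2t−3.

t²+2t−3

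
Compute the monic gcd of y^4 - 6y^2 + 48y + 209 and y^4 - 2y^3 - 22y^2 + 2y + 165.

y^2 + 6y + 11

Apply the Euclidean algorithm:
  y^4 - 6y^2 + 48y + 209 = (y^4 - 2y^3 - 22y^2 + 2y + 165) + (2y^3 + 16y^2 + 46y + 44)
  y^4 - 2y^3 - 22y^2 + 2y + 165 = ((1/2)y - 5)(2y^3 + 16y^2 + 46y + 44) + (35y^2 + 210y + 385)
  2y^3 + 16y^2 + 46y + 44 = ((2/35)y + 4/35)(35y^2 + 210y + 385) + (0)
Last nonzero remainder: 35y^2 + 210y + 385. Dividing through by 35 gives the monic gcd y^2 + 6y + 11.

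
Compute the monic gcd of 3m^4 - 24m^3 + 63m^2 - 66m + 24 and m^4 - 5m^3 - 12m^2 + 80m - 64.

m^2 - 5m + 4

Euclidean algorithm in ℚ[m]:
  3m^4 - 24m^3 + 63m^2 - 66m + 24 = (3)(m^4 - 5m^3 - 12m^2 + 80m - 64) + (-9m^3 + 99m^2 - 306m + 216)
  m^4 - 5m^3 - 12m^2 + 80m - 64 = (-(1/9)m - 2/3)(-9m^3 + 99m^2 - 306m + 216) + (20m^2 - 100m + 80)
  -9m^3 + 99m^2 - 306m + 216 = (-(9/20)m + 27/10)(20m^2 - 100m + 80) + (0)
Last nonzero remainder: 20m^2 - 100m + 80. Dividing through by 20 gives the monic gcd m^2 - 5m + 4.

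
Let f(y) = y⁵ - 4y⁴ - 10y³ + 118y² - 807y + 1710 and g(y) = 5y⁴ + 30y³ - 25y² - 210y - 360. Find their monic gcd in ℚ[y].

y² + 3y - 18

Apply the Euclidean algorithm:
  y⁵ - 4y⁴ - 10y³ + 118y² - 807y + 1710 = ((1/5)y - 2)(5y⁴ + 30y³ - 25y² - 210y - 360) + (55y³ + 110y² - 1155y + 990)
  5y⁴ + 30y³ - 25y² - 210y - 360 = ((1/11)y + 4/11)(55y³ + 110y² - 1155y + 990) + (40y² + 120y - 720)
  55y³ + 110y² - 1155y + 990 = ((11/8)y - 11/8)(40y² + 120y - 720) + (0)
Last nonzero remainder: 40y² + 120y - 720. Dividing through by 40 gives the monic gcd y² + 3y - 18.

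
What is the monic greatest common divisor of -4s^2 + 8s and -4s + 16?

Apply the Euclidean algorithm:
  -4s^2 + 8s = (s + 2)(-4s + 16) + (-32)
  -4s + 16 = ((1/8)s - 1/2)(-32) + (0)
The last nonzero remainder is the constant -32, so the polynomials are coprime and gcd = 1.

1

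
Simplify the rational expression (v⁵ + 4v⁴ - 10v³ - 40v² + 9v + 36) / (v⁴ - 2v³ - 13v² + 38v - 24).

(v² + 4v + 3)/(v - 2)

By polynomial division,
  v⁵ + 4v⁴ - 10v³ - 40v² + 9v + 36 = (v + 6)(v⁴ - 2v³ - 13v² + 38v - 24) + (15v³ - 195v + 180)
  v⁴ - 2v³ - 13v² + 38v - 24 = ((1/15)v - 2/15)(15v³ - 195v + 180) + (0)
Last nonzero remainder: 15v³ - 195v + 180. Dividing through by 15 gives the monic gcd v³ - 13v + 12.
Cancel v³ - 13v + 12 from numerator and denominator to get the reduced form.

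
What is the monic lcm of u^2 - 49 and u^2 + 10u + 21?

u^3 + 3u^2 - 49u - 147

Euclidean algorithm in ℚ[u]:
  u^2 - 49 = (u^2 + 10u + 21) + (-10u - 70)
  u^2 + 10u + 21 = (-(1/10)u - 3/10)(-10u - 70) + (0)
Last nonzero remainder: -10u - 70. Dividing through by -10 gives the monic gcd u + 7.
Then lcm(f, g) = f·g / gcd(f, g); expanding and making the result monic gives the answer.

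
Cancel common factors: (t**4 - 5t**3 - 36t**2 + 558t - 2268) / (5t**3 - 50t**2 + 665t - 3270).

By polynomial division,
  t**4 - 5t**3 - 36t**2 + 558t - 2268 = ((1/5)t + 1)(5t**3 - 50t**2 + 665t - 3270) + (-119t**2 + 547t + 1002)
  5t**3 - 50t**2 + 665t - 3270 = (-(5/119)t + 3215/14161)(-119t**2 + 547t + 1002) + ((8254650/14161)t - 49527900/14161)
  -119t**2 + 547t + 1002 = (-(1685159/8254650)t - 2364887/8254650)((8254650/14161)t - 49527900/14161) + (0)
Last nonzero remainder: (8254650/14161)t - 49527900/14161. Dividing through by 8254650/14161 gives the monic gcd t - 6.
Cancel t - 6 from numerator and denominator to get the reduced form.

(t**3 + t**2 - 30t + 378)/(5t**2 - 20t + 545)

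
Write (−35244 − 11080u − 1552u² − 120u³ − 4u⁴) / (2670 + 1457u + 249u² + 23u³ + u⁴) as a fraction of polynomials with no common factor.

(−396 − 80u − 4u²)/(30 + 13u + u²)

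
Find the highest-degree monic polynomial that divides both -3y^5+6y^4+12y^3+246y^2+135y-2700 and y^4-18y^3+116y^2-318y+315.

Euclidean algorithm in ℚ[y]:
  -3y^5+6y^4+12y^3+246y^2+135y-2700 = (-3y-48)(y^4-18y^3+116y^2-318y+315) + (-504y^3+4860y^2-14184y+12420)
  y^4-18y^3+116y^2-318y+315 = (-(1/504)y+13/784)(-504y^3+4860y^2-14184y+12420) + ((1425/196)y^2-(2850/49)y+21375/196)
  -504y^3+4860y^2-14184y+12420 = (-(32928/475)y+54096/475)((1425/196)y^2-(2850/49)y+21375/196) + (0)
Last nonzero remainder: (1425/196)y^2-(2850/49)y+21375/196. Dividing through by 1425/196 gives the monic gcd y^2-8y+15.

y^2-8y+15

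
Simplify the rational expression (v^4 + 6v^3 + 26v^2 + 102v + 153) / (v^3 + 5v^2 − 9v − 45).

(v^3 + 3v^2 + 17v + 51)/(v^2 + 2v − 15)

Apply the Euclidean algorithm:
  v^4 + 6v^3 + 26v^2 + 102v + 153 = (v + 1)(v^3 + 5v^2 − 9v − 45) + (30v^2 + 156v + 198)
  v^3 + 5v^2 − 9v − 45 = ((1/30)v − 1/150)(30v^2 + 156v + 198) + (−(364/25)v − 1092/25)
  30v^2 + 156v + 198 = (−(375/182)v − 825/182)(−(364/25)v − 1092/25) + (0)
Last nonzero remainder: −(364/25)v − 1092/25. Dividing through by −364/25 gives the monic gcd v + 3.
Cancel v + 3 from numerator and denominator to get the reduced form.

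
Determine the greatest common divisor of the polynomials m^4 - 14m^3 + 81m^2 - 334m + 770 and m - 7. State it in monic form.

m - 7

Apply the Euclidean algorithm:
  m^4 - 14m^3 + 81m^2 - 334m + 770 = (m^3 - 7m^2 + 32m - 110)(m - 7) + (0)
The last nonzero remainder m - 7 is already monic.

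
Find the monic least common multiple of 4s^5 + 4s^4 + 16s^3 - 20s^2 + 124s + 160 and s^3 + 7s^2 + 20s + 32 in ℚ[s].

Euclidean algorithm in ℚ[s]:
  4s^5 + 4s^4 + 16s^3 - 20s^2 + 124s + 160 = (4s^2 - 24s + 104)(s^3 + 7s^2 + 20s + 32) + (-396s^2 - 1188s - 3168)
  s^3 + 7s^2 + 20s + 32 = (-(1/396)s - 1/99)(-396s^2 - 1188s - 3168) + (0)
Last nonzero remainder: -396s^2 - 1188s - 3168. Dividing through by -396 gives the monic gcd s^2 + 3s + 8.
Then lcm(f, g) = f·g / gcd(f, g); expanding and making the result monic gives the answer.

s^6 + 5s^5 + 8s^4 + 11s^3 + 11s^2 + 164s + 160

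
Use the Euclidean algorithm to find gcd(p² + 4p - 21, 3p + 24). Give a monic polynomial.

1

Apply the Euclidean algorithm:
  p² + 4p - 21 = ((1/3)p - 4/3)(3p + 24) + (11)
  3p + 24 = ((3/11)p + 24/11)(11) + (0)
The last nonzero remainder is the constant 11, so the polynomials are coprime and gcd = 1.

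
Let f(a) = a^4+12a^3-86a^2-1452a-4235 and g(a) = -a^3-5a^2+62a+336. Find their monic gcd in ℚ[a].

Apply the Euclidean algorithm:
  a^4+12a^3-86a^2-1452a-4235 = (-a-7)(-a^3-5a^2+62a+336) + (-59a^2-682a-1883)
  -a^3-5a^2+62a+336 = ((1/59)a-387/3481)(-59a^2-682a-1883) + ((62985/3481)a+440895/3481)
  -59a^2-682a-1883 = (-(205379/62985)a-936389/62985)((62985/3481)a+440895/3481) + (0)
Last nonzero remainder: (62985/3481)a+440895/3481. Dividing through by 62985/3481 gives the monic gcd a+7.

a+7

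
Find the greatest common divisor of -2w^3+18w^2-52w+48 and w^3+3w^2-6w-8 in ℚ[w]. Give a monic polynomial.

w-2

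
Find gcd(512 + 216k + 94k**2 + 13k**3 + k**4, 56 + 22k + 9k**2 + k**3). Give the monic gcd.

8 + 2k + k**2

By polynomial division,
  k**4 + 13k**3 + 94k**2 + 216k + 512 = (k + 4)(k**3 + 9k**2 + 22k + 56) + (36k**2 + 72k + 288)
  k**3 + 9k**2 + 22k + 56 = ((1/36)k + 7/36)(36k**2 + 72k + 288) + (0)
Last nonzero remainder: 36k**2 + 72k + 288. Dividing through by 36 gives the monic gcd k**2 + 2k + 8.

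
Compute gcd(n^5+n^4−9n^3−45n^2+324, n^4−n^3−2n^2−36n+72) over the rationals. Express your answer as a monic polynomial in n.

By polynomial division,
  n^5+n^4−9n^3−45n^2+324 = (n+2)(n^4−n^3−2n^2−36n+72) + (−5n^3−5n^2+180)
  n^4−n^3−2n^2−36n+72 = (−(1/5)n+2/5)(−5n^3−5n^2+180) + (0)
Last nonzero remainder: −5n^3−5n^2+180. Dividing through by −5 gives the monic gcd n^3+n^2−36.

n^3+n^2−36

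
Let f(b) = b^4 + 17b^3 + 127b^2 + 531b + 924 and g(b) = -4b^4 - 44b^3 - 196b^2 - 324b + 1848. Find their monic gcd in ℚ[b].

b^3 + 13b^2 + 75b + 231

Euclidean algorithm in ℚ[b]:
  b^4 + 17b^3 + 127b^2 + 531b + 924 = (-1/4)(-4b^4 - 44b^3 - 196b^2 - 324b + 1848) + (6b^3 + 78b^2 + 450b + 1386)
  -4b^4 - 44b^3 - 196b^2 - 324b + 1848 = (-(2/3)b + 4/3)(6b^3 + 78b^2 + 450b + 1386) + (0)
Last nonzero remainder: 6b^3 + 78b^2 + 450b + 1386. Dividing through by 6 gives the monic gcd b^3 + 13b^2 + 75b + 231.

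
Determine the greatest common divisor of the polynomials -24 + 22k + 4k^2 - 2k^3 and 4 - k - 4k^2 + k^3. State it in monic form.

4 - 5k + k^2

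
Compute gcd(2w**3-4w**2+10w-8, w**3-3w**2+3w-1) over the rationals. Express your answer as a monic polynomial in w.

Repeated division with remainder:
  2w**3-4w**2+10w-8 = (2)(w**3-3w**2+3w-1) + (2w**2+4w-6)
  w**3-3w**2+3w-1 = ((1/2)w-5/2)(2w**2+4w-6) + (16w-16)
  2w**2+4w-6 = ((1/8)w+3/8)(16w-16) + (0)
Last nonzero remainder: 16w-16. Dividing through by 16 gives the monic gcd w-1.

w-1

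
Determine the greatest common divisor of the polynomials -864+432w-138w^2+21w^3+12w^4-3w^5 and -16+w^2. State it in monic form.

-16+w^2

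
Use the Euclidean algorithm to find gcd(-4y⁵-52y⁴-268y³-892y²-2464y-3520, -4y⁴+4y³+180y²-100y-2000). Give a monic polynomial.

y²+9y+20

By polynomial division,
  -4y⁵-52y⁴-268y³-892y²-2464y-3520 = (y+14)(-4y⁴+4y³+180y²-100y-2000) + (-504y³-3312y²+936y+24480)
  -4y⁴+4y³+180y²-100y-2000 = ((1/126)y-53/882)(-504y³-3312y²+936y+24480) + (-(1296/49)y²-(11664/49)y-25920/49)
  -504y³-3312y²+936y+24480 = ((343/18)y-833/18)(-(1296/49)y²-(11664/49)y-25920/49) + (0)
Last nonzero remainder: -(1296/49)y²-(11664/49)y-25920/49. Dividing through by -1296/49 gives the monic gcd y²+9y+20.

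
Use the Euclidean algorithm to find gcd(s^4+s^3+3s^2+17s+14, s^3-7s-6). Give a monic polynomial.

Euclidean algorithm in ℚ[s]:
  s^4+s^3+3s^2+17s+14 = (s+1)(s^3-7s-6) + (10s^2+30s+20)
  s^3-7s-6 = ((1/10)s-3/10)(10s^2+30s+20) + (0)
Last nonzero remainder: 10s^2+30s+20. Dividing through by 10 gives the monic gcd s^2+3s+2.

s^2+3s+2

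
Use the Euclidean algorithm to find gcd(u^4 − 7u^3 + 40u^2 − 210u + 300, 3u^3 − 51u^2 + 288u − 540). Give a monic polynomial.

u − 5

Apply the Euclidean algorithm:
  u^4 − 7u^3 + 40u^2 − 210u + 300 = ((1/3)u + 10/3)(3u^3 − 51u^2 + 288u − 540) + (114u^2 − 990u + 2100)
  3u^3 − 51u^2 + 288u − 540 = ((1/38)u − 79/361)(114u^2 − 990u + 2100) + ((5808/361)u − 29040/361)
  114u^2 − 990u + 2100 = ((6859/968)u − 12635/484)((5808/361)u − 29040/361) + (0)
Last nonzero remainder: (5808/361)u − 29040/361. Dividing through by 5808/361 gives the monic gcd u − 5.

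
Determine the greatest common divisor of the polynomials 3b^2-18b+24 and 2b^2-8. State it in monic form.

b-2

Apply the Euclidean algorithm:
  3b^2-18b+24 = (3/2)(2b^2-8) + (-18b+36)
  2b^2-8 = (-(1/9)b-2/9)(-18b+36) + (0)
Last nonzero remainder: -18b+36. Dividing through by -18 gives the monic gcd b-2.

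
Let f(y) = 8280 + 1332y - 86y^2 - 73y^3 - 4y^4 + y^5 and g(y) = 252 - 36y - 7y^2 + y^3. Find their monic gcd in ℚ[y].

-36 + y^2

Repeated division with remainder:
  y^5 - 4y^4 - 73y^3 - 86y^2 + 1332y + 8280 = (y^2 + 3y - 16)(y^3 - 7y^2 - 36y + 252) + (-342y^2 + 12312)
  y^3 - 7y^2 - 36y + 252 = (-(1/342)y + 7/342)(-342y^2 + 12312) + (0)
Last nonzero remainder: -342y^2 + 12312. Dividing through by -342 gives the monic gcd y^2 - 36.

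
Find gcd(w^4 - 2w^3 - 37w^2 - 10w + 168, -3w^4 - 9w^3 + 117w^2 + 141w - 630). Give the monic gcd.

w^2 + w - 6

Apply the Euclidean algorithm:
  w^4 - 2w^3 - 37w^2 - 10w + 168 = (-1/3)(-3w^4 - 9w^3 + 117w^2 + 141w - 630) + (-5w^3 + 2w^2 + 37w - 42)
  -3w^4 - 9w^3 + 117w^2 + 141w - 630 = ((3/5)w + 51/25)(-5w^3 + 2w^2 + 37w - 42) + ((2268/25)w^2 + (2268/25)w - 13608/25)
  -5w^3 + 2w^2 + 37w - 42 = (-(125/2268)w + 25/324)((2268/25)w^2 + (2268/25)w - 13608/25) + (0)
Last nonzero remainder: (2268/25)w^2 + (2268/25)w - 13608/25. Dividing through by 2268/25 gives the monic gcd w^2 + w - 6.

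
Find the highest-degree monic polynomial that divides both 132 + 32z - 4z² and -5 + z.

1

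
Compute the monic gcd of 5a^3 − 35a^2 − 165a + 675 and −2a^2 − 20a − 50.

a + 5

Repeated division with remainder:
  5a^3 − 35a^2 − 165a + 675 = (−(5/2)a + 85/2)(−2a^2 − 20a − 50) + (560a + 2800)
  −2a^2 − 20a − 50 = (−(1/280)a − 1/56)(560a + 2800) + (0)
Last nonzero remainder: 560a + 2800. Dividing through by 560 gives the monic gcd a + 5.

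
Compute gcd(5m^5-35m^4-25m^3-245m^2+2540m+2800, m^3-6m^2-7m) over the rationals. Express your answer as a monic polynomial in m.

m^2-6m-7

Euclidean algorithm in ℚ[m]:
  5m^5-35m^4-25m^3-245m^2+2540m+2800 = (5m^2-5m-20)(m^3-6m^2-7m) + (-400m^2+2400m+2800)
  m^3-6m^2-7m = (-(1/400)m)(-400m^2+2400m+2800) + (0)
Last nonzero remainder: -400m^2+2400m+2800. Dividing through by -400 gives the monic gcd m^2-6m-7.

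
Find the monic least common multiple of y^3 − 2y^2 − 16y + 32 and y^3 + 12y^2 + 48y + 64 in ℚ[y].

y^5 + 6y^4 − 16y^3 − 128y^2 + 512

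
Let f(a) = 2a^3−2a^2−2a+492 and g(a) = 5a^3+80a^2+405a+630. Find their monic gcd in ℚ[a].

By polynomial division,
  2a^3−2a^2−2a+492 = (2/5)(5a^3+80a^2+405a+630) + (−34a^2−164a+240)
  5a^3+80a^2+405a+630 = (−(5/34)a−475/289)(−34a^2−164a+240) + ((49345/289)a+296070/289)
  −34a^2−164a+240 = (−(9826/49345)a+2312/9869)((49345/289)a+296070/289) + (0)
Last nonzero remainder: (49345/289)a+296070/289. Dividing through by 49345/289 gives the monic gcd a+6.

a+6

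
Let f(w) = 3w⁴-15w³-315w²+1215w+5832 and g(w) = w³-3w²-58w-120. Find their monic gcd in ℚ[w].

Euclidean algorithm in ℚ[w]:
  3w⁴-15w³-315w²+1215w+5832 = (3w-6)(w³-3w²-58w-120) + (-159w²+1227w+5112)
  w³-3w²-58w-120 = (-(1/159)w-250/8427)(-159w²+1227w+5112) + ((29640/2809)w+88920/2809)
  -159w²+1227w+5112 = (-(148877/9880)w+199439/1235)((29640/2809)w+88920/2809) + (0)
Last nonzero remainder: (29640/2809)w+88920/2809. Dividing through by 29640/2809 gives the monic gcd w+3.

w+3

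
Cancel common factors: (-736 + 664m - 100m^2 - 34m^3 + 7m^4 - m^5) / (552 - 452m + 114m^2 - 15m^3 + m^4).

(8 - 2m - m^2)/(-6 + m)

Euclidean algorithm in ℚ[m]:
  -m^5 + 7m^4 - 34m^3 - 100m^2 + 664m - 736 = (-m - 8)(m^4 - 15m^3 + 114m^2 - 452m + 552) + (-40m^3 + 360m^2 - 2400m + 3680)
  m^4 - 15m^3 + 114m^2 - 452m + 552 = (-(1/40)m + 3/20)(-40m^3 + 360m^2 - 2400m + 3680) + (0)
Last nonzero remainder: -40m^3 + 360m^2 - 2400m + 3680. Dividing through by -40 gives the monic gcd m^3 - 9m^2 + 60m - 92.
Cancel m^3 - 9m^2 + 60m - 92 from numerator and denominator to get the reduced form.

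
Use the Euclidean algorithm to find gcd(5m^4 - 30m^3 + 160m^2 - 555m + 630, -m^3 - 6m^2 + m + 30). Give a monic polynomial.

Euclidean algorithm in ℚ[m]:
  5m^4 - 30m^3 + 160m^2 - 555m + 630 = (-5m + 60)(-m^3 - 6m^2 + m + 30) + (525m^2 - 465m - 1170)
  -m^3 - 6m^2 + m + 30 = (-(1/525)m - 241/18375)(525m^2 - 465m - 1170) + (-(8976/1225)m + 17952/1225)
  525m^2 - 465m - 1170 = (-(214375/2992)m - 238875/2992)(-(8976/1225)m + 17952/1225) + (0)
Last nonzero remainder: -(8976/1225)m + 17952/1225. Dividing through by -8976/1225 gives the monic gcd m - 2.

m - 2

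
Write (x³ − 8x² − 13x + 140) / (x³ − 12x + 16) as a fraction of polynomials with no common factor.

(x² − 12x + 35)/(x² − 4x + 4)

Repeated division with remainder:
  x³ − 8x² − 13x + 140 = (x³ − 12x + 16) + (−8x² − x + 124)
  x³ − 12x + 16 = (−(1/8)x + 1/64)(−8x² − x + 124) + ((225/64)x + 225/16)
  −8x² − x + 124 = (−(512/225)x + 1984/225)((225/64)x + 225/16) + (0)
Last nonzero remainder: (225/64)x + 225/16. Dividing through by 225/64 gives the monic gcd x + 4.
Cancel x + 4 from numerator and denominator to get the reduced form.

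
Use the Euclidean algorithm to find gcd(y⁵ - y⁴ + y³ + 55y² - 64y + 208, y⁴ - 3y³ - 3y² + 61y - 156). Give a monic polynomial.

y³ - 3y + 52

Apply the Euclidean algorithm:
  y⁵ - y⁴ + y³ + 55y² - 64y + 208 = (y + 2)(y⁴ - 3y³ - 3y² + 61y - 156) + (10y³ - 30y + 520)
  y⁴ - 3y³ - 3y² + 61y - 156 = ((1/10)y - 3/10)(10y³ - 30y + 520) + (0)
Last nonzero remainder: 10y³ - 30y + 520. Dividing through by 10 gives the monic gcd y³ - 3y + 52.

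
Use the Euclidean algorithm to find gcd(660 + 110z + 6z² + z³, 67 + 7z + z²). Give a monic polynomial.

1

Apply the Euclidean algorithm:
  z³ + 6z² + 110z + 660 = (z - 1)(z² + 7z + 67) + (50z + 727)
  z² + 7z + 67 = ((1/50)z - 377/2500)(50z + 727) + (441579/2500)
  50z + 727 = ((125000/441579)z + 1817500/441579)(441579/2500) + (0)
The last nonzero remainder is the constant 441579/2500, so the polynomials are coprime and gcd = 1.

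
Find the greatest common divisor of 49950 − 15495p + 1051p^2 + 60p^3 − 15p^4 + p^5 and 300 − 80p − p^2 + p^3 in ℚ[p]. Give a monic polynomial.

−50 + 5p + p^2

By polynomial division,
  p^5 − 15p^4 + 60p^3 + 1051p^2 − 15495p + 49950 = (p^2 − 14p + 126)(p^3 − p^2 − 80p + 300) + (−243p^2 − 1215p + 12150)
  p^3 − p^2 − 80p + 300 = (−(1/243)p + 2/81)(−243p^2 − 1215p + 12150) + (0)
Last nonzero remainder: −243p^2 − 1215p + 12150. Dividing through by −243 gives the monic gcd p^2 + 5p − 50.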